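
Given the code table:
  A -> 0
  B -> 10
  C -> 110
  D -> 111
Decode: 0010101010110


Decoding:
0 -> A
0 -> A
10 -> B
10 -> B
10 -> B
10 -> B
110 -> C


Result: AABBBBC


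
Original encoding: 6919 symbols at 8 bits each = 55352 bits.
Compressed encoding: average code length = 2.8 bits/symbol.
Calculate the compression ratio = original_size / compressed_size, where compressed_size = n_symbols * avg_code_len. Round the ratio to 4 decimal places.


original_size = n_symbols * orig_bits = 6919 * 8 = 55352 bits
compressed_size = n_symbols * avg_code_len = 6919 * 2.8 = 19373.2 bits
ratio = original_size / compressed_size = 55352 / 19373.2 = 2.8571

Compression ratio = 2.8571


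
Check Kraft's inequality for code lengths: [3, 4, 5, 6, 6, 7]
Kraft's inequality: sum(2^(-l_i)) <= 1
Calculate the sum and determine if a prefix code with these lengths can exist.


Sum = 2^(-3) + 2^(-4) + 2^(-5) + 2^(-6) + 2^(-6) + 2^(-7)
    = 0.125 + 0.0625 + 0.03125 + 0.015625 + 0.015625 + 0.0078125
    = 33/128 = 0.2578125
Since 0.2578125 <= 1, Kraft's inequality IS satisfied.
A prefix code with these lengths CAN exist.

Kraft sum = 0.2578125. Satisfied.


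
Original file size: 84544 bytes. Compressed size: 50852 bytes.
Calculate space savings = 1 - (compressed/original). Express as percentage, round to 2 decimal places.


ratio = compressed/original = 50852/84544 = 0.601486
savings = 1 - ratio = 1 - 0.601486 = 0.398514
as a percentage: 0.398514 * 100 = 39.85%

Space savings = 1 - 50852/84544 = 39.85%


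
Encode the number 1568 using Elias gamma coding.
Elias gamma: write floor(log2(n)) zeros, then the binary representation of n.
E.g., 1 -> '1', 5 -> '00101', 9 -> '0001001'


num_bits = floor(log2(1568)) + 1 = 11
leading_zeros = num_bits - 1 = 10
binary(1568) = 11000100000

Elias gamma(1568) = '0000000000' + '11000100000' = 000000000011000100000 (21 bits)


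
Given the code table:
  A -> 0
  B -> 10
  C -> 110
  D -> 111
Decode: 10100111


Decoding:
10 -> B
10 -> B
0 -> A
111 -> D


Result: BBAD


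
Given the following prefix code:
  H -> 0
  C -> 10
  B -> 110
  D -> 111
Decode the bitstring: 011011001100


Decoding step by step:
Bits 0 -> H
Bits 110 -> B
Bits 110 -> B
Bits 0 -> H
Bits 110 -> B
Bits 0 -> H


Decoded message: HBBHBH


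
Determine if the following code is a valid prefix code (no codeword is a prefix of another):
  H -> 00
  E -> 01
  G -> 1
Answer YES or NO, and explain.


Checking each pair (does one codeword prefix another?):
  H='00' vs E='01': no prefix
  H='00' vs G='1': no prefix
  E='01' vs H='00': no prefix
  E='01' vs G='1': no prefix
  G='1' vs H='00': no prefix
  G='1' vs E='01': no prefix
No violation found over all pairs.

YES -- this is a valid prefix code. No codeword is a prefix of any other codeword.


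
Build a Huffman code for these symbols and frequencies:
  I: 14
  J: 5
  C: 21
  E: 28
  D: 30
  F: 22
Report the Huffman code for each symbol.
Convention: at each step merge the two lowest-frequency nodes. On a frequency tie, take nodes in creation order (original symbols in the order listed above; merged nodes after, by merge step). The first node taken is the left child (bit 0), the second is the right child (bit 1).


Huffman tree construction:
Step 1: Merge J(5) + I(14) = 19
Step 2: Merge (J+I)(19) + C(21) = 40
Step 3: Merge F(22) + E(28) = 50
Step 4: Merge D(30) + ((J+I)+C)(40) = 70
Step 5: Merge (F+E)(50) + (D+((J+I)+C))(70) = 120
Read each symbol's code off the tree from the root (left child = 0, right child = 1).

Codes:
  I: 1101 (length 4)
  J: 1100 (length 4)
  C: 111 (length 3)
  E: 01 (length 2)
  D: 10 (length 2)
  F: 00 (length 2)
Average code length: 299/120 = 2.4917 bits/symbol


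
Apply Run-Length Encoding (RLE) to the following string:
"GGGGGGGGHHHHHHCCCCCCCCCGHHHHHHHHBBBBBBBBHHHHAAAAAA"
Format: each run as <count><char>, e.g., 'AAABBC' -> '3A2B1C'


Scanning runs left to right:
  i=0: run of 'G' x 8 -> '8G'
  i=8: run of 'H' x 6 -> '6H'
  i=14: run of 'C' x 9 -> '9C'
  i=23: run of 'G' x 1 -> '1G'
  i=24: run of 'H' x 8 -> '8H'
  i=32: run of 'B' x 8 -> '8B'
  i=40: run of 'H' x 4 -> '4H'
  i=44: run of 'A' x 6 -> '6A'

RLE = 8G6H9C1G8H8B4H6A


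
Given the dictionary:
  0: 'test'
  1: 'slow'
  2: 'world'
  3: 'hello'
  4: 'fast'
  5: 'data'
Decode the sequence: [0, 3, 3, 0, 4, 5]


Look up each index in the dictionary:
  0 -> 'test'
  3 -> 'hello'
  3 -> 'hello'
  0 -> 'test'
  4 -> 'fast'
  5 -> 'data'

Decoded: "test hello hello test fast data"


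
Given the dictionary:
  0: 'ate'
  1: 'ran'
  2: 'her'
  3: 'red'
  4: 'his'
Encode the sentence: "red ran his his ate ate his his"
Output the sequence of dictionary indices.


Look up each word in the dictionary:
  'red' -> 3
  'ran' -> 1
  'his' -> 4
  'his' -> 4
  'ate' -> 0
  'ate' -> 0
  'his' -> 4
  'his' -> 4

Encoded: [3, 1, 4, 4, 0, 0, 4, 4]


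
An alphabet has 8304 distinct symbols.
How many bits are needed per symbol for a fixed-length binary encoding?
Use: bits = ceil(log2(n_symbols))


log2(8304) = 13.0196
Bracket: 2^13 = 8192 < 8304 <= 2^14 = 16384
So ceil(log2(8304)) = 14

bits = ceil(log2(8304)) = ceil(13.0196) = 14 bits


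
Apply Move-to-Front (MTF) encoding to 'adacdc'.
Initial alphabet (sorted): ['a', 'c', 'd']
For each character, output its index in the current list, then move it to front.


MTF encoding:
'a': index 0 in ['a', 'c', 'd'] -> ['a', 'c', 'd']
'd': index 2 in ['a', 'c', 'd'] -> ['d', 'a', 'c']
'a': index 1 in ['d', 'a', 'c'] -> ['a', 'd', 'c']
'c': index 2 in ['a', 'd', 'c'] -> ['c', 'a', 'd']
'd': index 2 in ['c', 'a', 'd'] -> ['d', 'c', 'a']
'c': index 1 in ['d', 'c', 'a'] -> ['c', 'd', 'a']


Output: [0, 2, 1, 2, 2, 1]


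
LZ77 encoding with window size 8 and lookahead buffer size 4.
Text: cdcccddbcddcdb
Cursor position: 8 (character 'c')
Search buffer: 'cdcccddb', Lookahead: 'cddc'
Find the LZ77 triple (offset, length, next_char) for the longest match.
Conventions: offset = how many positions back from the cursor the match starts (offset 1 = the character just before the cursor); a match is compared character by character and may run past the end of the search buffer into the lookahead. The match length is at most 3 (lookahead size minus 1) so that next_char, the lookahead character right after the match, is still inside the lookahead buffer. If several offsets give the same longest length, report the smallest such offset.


Try each offset into the search buffer:
  offset=1 (pos 7, char 'b'): match length 0
  offset=2 (pos 6, char 'd'): match length 0
  offset=3 (pos 5, char 'd'): match length 0
  offset=4 (pos 4, char 'c'): match length 3
  offset=5 (pos 3, char 'c'): match length 1
  offset=6 (pos 2, char 'c'): match length 1
  offset=7 (pos 1, char 'd'): match length 0
  offset=8 (pos 0, char 'c'): match length 2
Longest match has length 3 at offset 4.
next_char = character at position 8 + 3 = 11 -> 'c'

Best match: offset=4, length=3 (matching 'cdd' starting at position 4)
LZ77 triple: (4, 3, 'c')


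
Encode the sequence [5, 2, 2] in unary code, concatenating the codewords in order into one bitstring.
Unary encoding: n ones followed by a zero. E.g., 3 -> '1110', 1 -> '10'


Encode each number as n ones followed by a terminating 0:
  5 -> 111110 (6 bits)
  2 -> 110 (3 bits)
  2 -> 110 (3 bits)
Total length = 6 + 3 + 3 = 12 bits.

Unary([5, 2, 2]) = 111110110110 (12 bits)


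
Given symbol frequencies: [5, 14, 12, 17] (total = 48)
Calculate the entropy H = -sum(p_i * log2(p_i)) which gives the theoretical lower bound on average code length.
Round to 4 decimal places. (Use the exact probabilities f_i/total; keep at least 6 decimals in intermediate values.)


Per-symbol terms -p_i * log2(p_i) with p_i = f_i/48:
  p = 5/48 = 0.104167: log2(p) = -3.263034, -p*log2(p) = 0.339899
  p = 14/48 = 0.291667: log2(p) = -1.777608, -p*log2(p) = 0.518469
  p = 12/48 = 0.250000: log2(p) = -2.000000, -p*log2(p) = 0.500000
  p = 17/48 = 0.354167: log2(p) = -1.497500, -p*log2(p) = 0.530364
H = 0.339899 + 0.518469 + 0.500000 + 0.530364 = 1.888732

H = 1.8887 bits/symbol


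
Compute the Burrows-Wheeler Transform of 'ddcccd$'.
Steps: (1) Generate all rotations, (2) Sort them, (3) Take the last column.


Rotations (sorted):
  0: $ddcccd -> last char: d
  1: cccd$dd -> last char: d
  2: ccd$ddc -> last char: c
  3: cd$ddcc -> last char: c
  4: d$ddccc -> last char: c
  5: dcccd$d -> last char: d
  6: ddcccd$ -> last char: $


BWT = ddcccd$


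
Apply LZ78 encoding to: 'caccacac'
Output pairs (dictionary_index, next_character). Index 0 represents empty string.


LZ78 encoding steps:
Dictionary: {0: ''}
Step 1: w='' (idx 0), next='c' -> output (0, 'c'), add 'c' as idx 1
Step 2: w='' (idx 0), next='a' -> output (0, 'a'), add 'a' as idx 2
Step 3: w='c' (idx 1), next='c' -> output (1, 'c'), add 'cc' as idx 3
Step 4: w='a' (idx 2), next='c' -> output (2, 'c'), add 'ac' as idx 4
Step 5: w='ac' (idx 4), end of input -> output (4, '')


Encoded: [(0, 'c'), (0, 'a'), (1, 'c'), (2, 'c'), (4, '')]


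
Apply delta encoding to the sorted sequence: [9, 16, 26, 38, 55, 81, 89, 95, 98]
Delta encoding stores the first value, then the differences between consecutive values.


First value: 9
Deltas:
  16 - 9 = 7
  26 - 16 = 10
  38 - 26 = 12
  55 - 38 = 17
  81 - 55 = 26
  89 - 81 = 8
  95 - 89 = 6
  98 - 95 = 3


Delta encoded: [9, 7, 10, 12, 17, 26, 8, 6, 3]


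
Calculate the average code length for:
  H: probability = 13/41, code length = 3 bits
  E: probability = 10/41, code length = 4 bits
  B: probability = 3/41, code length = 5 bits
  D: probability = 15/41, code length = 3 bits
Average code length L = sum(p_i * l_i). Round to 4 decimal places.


Weighted contributions p_i * l_i:
  H: (13/41) * 3 = 39/41
  E: (10/41) * 4 = 40/41
  B: (3/41) * 5 = 15/41
  D: (15/41) * 3 = 45/41
Sum = (39 + 40 + 15 + 45)/41 = 139/41

L = 139/41 = 3.3902 bits/symbol


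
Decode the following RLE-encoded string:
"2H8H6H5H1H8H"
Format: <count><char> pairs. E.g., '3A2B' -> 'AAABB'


Expanding each <count><char> pair:
  2H -> 'HH'
  8H -> 'HHHHHHHH'
  6H -> 'HHHHHH'
  5H -> 'HHHHH'
  1H -> 'H'
  8H -> 'HHHHHHHH'

Decoded = HHHHHHHHHHHHHHHHHHHHHHHHHHHHHH


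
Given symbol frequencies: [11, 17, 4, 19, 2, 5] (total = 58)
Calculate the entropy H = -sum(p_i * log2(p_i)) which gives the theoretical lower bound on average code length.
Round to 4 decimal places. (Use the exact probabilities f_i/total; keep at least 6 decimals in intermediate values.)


Per-symbol terms -p_i * log2(p_i) with p_i = f_i/58:
  p = 11/58 = 0.189655: log2(p) = -2.398549, -p*log2(p) = 0.454897
  p = 17/58 = 0.293103: log2(p) = -1.770518, -p*log2(p) = 0.518945
  p = 4/58 = 0.068966: log2(p) = -3.857981, -p*log2(p) = 0.266068
  p = 19/58 = 0.327586: log2(p) = -1.610053, -p*log2(p) = 0.527431
  p = 2/58 = 0.034483: log2(p) = -4.857981, -p*log2(p) = 0.167517
  p = 5/58 = 0.086207: log2(p) = -3.536053, -p*log2(p) = 0.304832
H = 0.454897 + 0.518945 + 0.266068 + 0.527431 + 0.167517 + 0.304832 = 2.239690

H = 2.2397 bits/symbol


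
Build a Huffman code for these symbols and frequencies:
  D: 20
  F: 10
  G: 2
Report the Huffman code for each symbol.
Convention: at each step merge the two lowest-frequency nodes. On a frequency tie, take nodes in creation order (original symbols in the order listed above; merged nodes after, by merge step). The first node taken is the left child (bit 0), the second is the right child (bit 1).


Huffman tree construction:
Step 1: Merge G(2) + F(10) = 12
Step 2: Merge (G+F)(12) + D(20) = 32
Read each symbol's code off the tree from the root (left child = 0, right child = 1).

Codes:
  D: 1 (length 1)
  F: 01 (length 2)
  G: 00 (length 2)
Average code length: 44/32 = 1.3750 bits/symbol


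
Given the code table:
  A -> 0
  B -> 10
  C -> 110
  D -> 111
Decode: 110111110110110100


Decoding:
110 -> C
111 -> D
110 -> C
110 -> C
110 -> C
10 -> B
0 -> A


Result: CDCCCBA


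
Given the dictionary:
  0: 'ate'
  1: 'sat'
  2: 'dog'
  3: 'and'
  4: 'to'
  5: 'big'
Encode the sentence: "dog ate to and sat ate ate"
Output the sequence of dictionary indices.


Look up each word in the dictionary:
  'dog' -> 2
  'ate' -> 0
  'to' -> 4
  'and' -> 3
  'sat' -> 1
  'ate' -> 0
  'ate' -> 0

Encoded: [2, 0, 4, 3, 1, 0, 0]


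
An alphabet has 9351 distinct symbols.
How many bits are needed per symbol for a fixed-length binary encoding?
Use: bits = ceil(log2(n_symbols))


log2(9351) = 13.1909
Bracket: 2^13 = 8192 < 9351 <= 2^14 = 16384
So ceil(log2(9351)) = 14

bits = ceil(log2(9351)) = ceil(13.1909) = 14 bits


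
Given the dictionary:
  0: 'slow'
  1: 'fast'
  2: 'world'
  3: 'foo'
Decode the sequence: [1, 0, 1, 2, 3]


Look up each index in the dictionary:
  1 -> 'fast'
  0 -> 'slow'
  1 -> 'fast'
  2 -> 'world'
  3 -> 'foo'

Decoded: "fast slow fast world foo"


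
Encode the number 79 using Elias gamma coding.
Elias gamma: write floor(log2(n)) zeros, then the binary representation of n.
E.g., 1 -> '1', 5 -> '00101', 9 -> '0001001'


num_bits = floor(log2(79)) + 1 = 7
leading_zeros = num_bits - 1 = 6
binary(79) = 1001111

Elias gamma(79) = '000000' + '1001111' = 0000001001111 (13 bits)


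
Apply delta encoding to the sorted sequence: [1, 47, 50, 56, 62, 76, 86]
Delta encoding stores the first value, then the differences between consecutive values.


First value: 1
Deltas:
  47 - 1 = 46
  50 - 47 = 3
  56 - 50 = 6
  62 - 56 = 6
  76 - 62 = 14
  86 - 76 = 10


Delta encoded: [1, 46, 3, 6, 6, 14, 10]


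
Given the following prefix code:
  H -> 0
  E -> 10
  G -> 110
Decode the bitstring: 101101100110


Decoding step by step:
Bits 10 -> E
Bits 110 -> G
Bits 110 -> G
Bits 0 -> H
Bits 110 -> G


Decoded message: EGGHG


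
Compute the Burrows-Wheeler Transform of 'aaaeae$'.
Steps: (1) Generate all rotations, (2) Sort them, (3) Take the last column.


Rotations (sorted):
  0: $aaaeae -> last char: e
  1: aaaeae$ -> last char: $
  2: aaeae$a -> last char: a
  3: ae$aaae -> last char: e
  4: aeae$aa -> last char: a
  5: e$aaaea -> last char: a
  6: eae$aaa -> last char: a


BWT = e$aeaaa


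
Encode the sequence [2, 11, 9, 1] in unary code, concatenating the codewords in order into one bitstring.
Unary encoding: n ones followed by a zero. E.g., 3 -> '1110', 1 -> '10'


Encode each number as n ones followed by a terminating 0:
  2 -> 110 (3 bits)
  11 -> 111111111110 (12 bits)
  9 -> 1111111110 (10 bits)
  1 -> 10 (2 bits)
Total length = 3 + 12 + 10 + 2 = 27 bits.

Unary([2, 11, 9, 1]) = 110111111111110111111111010 (27 bits)


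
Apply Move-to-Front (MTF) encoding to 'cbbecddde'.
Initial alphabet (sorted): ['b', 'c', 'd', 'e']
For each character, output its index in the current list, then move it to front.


MTF encoding:
'c': index 1 in ['b', 'c', 'd', 'e'] -> ['c', 'b', 'd', 'e']
'b': index 1 in ['c', 'b', 'd', 'e'] -> ['b', 'c', 'd', 'e']
'b': index 0 in ['b', 'c', 'd', 'e'] -> ['b', 'c', 'd', 'e']
'e': index 3 in ['b', 'c', 'd', 'e'] -> ['e', 'b', 'c', 'd']
'c': index 2 in ['e', 'b', 'c', 'd'] -> ['c', 'e', 'b', 'd']
'd': index 3 in ['c', 'e', 'b', 'd'] -> ['d', 'c', 'e', 'b']
'd': index 0 in ['d', 'c', 'e', 'b'] -> ['d', 'c', 'e', 'b']
'd': index 0 in ['d', 'c', 'e', 'b'] -> ['d', 'c', 'e', 'b']
'e': index 2 in ['d', 'c', 'e', 'b'] -> ['e', 'd', 'c', 'b']


Output: [1, 1, 0, 3, 2, 3, 0, 0, 2]


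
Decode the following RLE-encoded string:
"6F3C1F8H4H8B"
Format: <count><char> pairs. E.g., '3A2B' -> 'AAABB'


Expanding each <count><char> pair:
  6F -> 'FFFFFF'
  3C -> 'CCC'
  1F -> 'F'
  8H -> 'HHHHHHHH'
  4H -> 'HHHH'
  8B -> 'BBBBBBBB'

Decoded = FFFFFFCCCFHHHHHHHHHHHHBBBBBBBB


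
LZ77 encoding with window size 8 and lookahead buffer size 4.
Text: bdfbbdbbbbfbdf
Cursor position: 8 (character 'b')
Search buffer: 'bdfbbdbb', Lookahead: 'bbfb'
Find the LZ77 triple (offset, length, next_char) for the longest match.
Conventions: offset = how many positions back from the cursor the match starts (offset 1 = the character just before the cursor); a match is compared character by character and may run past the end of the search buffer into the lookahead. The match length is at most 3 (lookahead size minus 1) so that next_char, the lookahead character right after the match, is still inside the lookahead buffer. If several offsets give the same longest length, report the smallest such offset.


Try each offset into the search buffer:
  offset=1 (pos 7, char 'b'): match length 2
  offset=2 (pos 6, char 'b'): match length 2
  offset=3 (pos 5, char 'd'): match length 0
  offset=4 (pos 4, char 'b'): match length 1
  offset=5 (pos 3, char 'b'): match length 2
  offset=6 (pos 2, char 'f'): match length 0
  offset=7 (pos 1, char 'd'): match length 0
  offset=8 (pos 0, char 'b'): match length 1
Longest match has length 2, found at offsets 1, 2, 5; take the smallest, offset 1.
next_char = character at position 8 + 2 = 10 -> 'f'

Best match: offset=1, length=2 (matching 'bb' starting at position 7)
LZ77 triple: (1, 2, 'f')


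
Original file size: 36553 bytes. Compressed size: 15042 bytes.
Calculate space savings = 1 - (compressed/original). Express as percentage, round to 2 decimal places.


ratio = compressed/original = 15042/36553 = 0.411512
savings = 1 - ratio = 1 - 0.411512 = 0.588488
as a percentage: 0.588488 * 100 = 58.85%

Space savings = 1 - 15042/36553 = 58.85%


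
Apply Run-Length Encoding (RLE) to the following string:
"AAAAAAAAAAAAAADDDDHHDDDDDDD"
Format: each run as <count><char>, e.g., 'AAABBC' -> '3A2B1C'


Scanning runs left to right:
  i=0: run of 'A' x 14 -> '14A'
  i=14: run of 'D' x 4 -> '4D'
  i=18: run of 'H' x 2 -> '2H'
  i=20: run of 'D' x 7 -> '7D'

RLE = 14A4D2H7D


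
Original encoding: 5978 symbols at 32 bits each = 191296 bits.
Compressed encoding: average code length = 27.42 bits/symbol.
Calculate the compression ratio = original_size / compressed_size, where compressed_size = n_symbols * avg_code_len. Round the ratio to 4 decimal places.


original_size = n_symbols * orig_bits = 5978 * 32 = 191296 bits
compressed_size = n_symbols * avg_code_len = 5978 * 27.42 = 163916.76 bits
ratio = original_size / compressed_size = 191296 / 163916.76 = 1.167

Compression ratio = 1.167


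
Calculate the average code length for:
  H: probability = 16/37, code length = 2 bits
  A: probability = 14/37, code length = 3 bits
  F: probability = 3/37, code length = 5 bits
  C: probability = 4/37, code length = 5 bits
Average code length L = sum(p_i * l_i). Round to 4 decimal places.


Weighted contributions p_i * l_i:
  H: (16/37) * 2 = 32/37
  A: (14/37) * 3 = 42/37
  F: (3/37) * 5 = 15/37
  C: (4/37) * 5 = 20/37
Sum = (32 + 42 + 15 + 20)/37 = 109/37

L = 109/37 = 2.9459 bits/symbol


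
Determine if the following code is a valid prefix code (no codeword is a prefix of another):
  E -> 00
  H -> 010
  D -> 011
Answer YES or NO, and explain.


Checking each pair (does one codeword prefix another?):
  E='00' vs H='010': no prefix
  E='00' vs D='011': no prefix
  H='010' vs E='00': no prefix
  H='010' vs D='011': no prefix
  D='011' vs E='00': no prefix
  D='011' vs H='010': no prefix
No violation found over all pairs.

YES -- this is a valid prefix code. No codeword is a prefix of any other codeword.


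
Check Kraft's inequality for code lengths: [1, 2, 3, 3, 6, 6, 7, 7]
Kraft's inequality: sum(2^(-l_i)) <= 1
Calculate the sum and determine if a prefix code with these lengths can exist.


Sum = 2^(-1) + 2^(-2) + 2^(-3) + 2^(-3) + 2^(-6) + 2^(-6) + 2^(-7) + 2^(-7)
    = 0.5 + 0.25 + 0.125 + 0.125 + 0.015625 + 0.015625 + 0.0078125 + 0.0078125
    = 134/128 = 1.046875
Since 1.046875 > 1, Kraft's inequality is NOT satisfied.
A prefix code with these lengths CANNOT exist.

Kraft sum = 1.046875. Not satisfied.


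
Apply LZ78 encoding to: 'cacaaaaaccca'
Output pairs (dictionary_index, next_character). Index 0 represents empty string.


LZ78 encoding steps:
Dictionary: {0: ''}
Step 1: w='' (idx 0), next='c' -> output (0, 'c'), add 'c' as idx 1
Step 2: w='' (idx 0), next='a' -> output (0, 'a'), add 'a' as idx 2
Step 3: w='c' (idx 1), next='a' -> output (1, 'a'), add 'ca' as idx 3
Step 4: w='a' (idx 2), next='a' -> output (2, 'a'), add 'aa' as idx 4
Step 5: w='aa' (idx 4), next='c' -> output (4, 'c'), add 'aac' as idx 5
Step 6: w='c' (idx 1), next='c' -> output (1, 'c'), add 'cc' as idx 6
Step 7: w='a' (idx 2), end of input -> output (2, '')


Encoded: [(0, 'c'), (0, 'a'), (1, 'a'), (2, 'a'), (4, 'c'), (1, 'c'), (2, '')]


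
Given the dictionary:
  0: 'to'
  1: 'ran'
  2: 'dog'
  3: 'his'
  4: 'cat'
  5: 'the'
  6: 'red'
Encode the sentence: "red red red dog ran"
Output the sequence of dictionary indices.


Look up each word in the dictionary:
  'red' -> 6
  'red' -> 6
  'red' -> 6
  'dog' -> 2
  'ran' -> 1

Encoded: [6, 6, 6, 2, 1]


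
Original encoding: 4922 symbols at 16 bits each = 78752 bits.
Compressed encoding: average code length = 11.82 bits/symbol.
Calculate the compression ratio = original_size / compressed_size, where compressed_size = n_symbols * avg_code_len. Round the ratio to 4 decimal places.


original_size = n_symbols * orig_bits = 4922 * 16 = 78752 bits
compressed_size = n_symbols * avg_code_len = 4922 * 11.82 = 58178.04 bits
ratio = original_size / compressed_size = 78752 / 58178.04 = 1.3536

Compression ratio = 1.3536


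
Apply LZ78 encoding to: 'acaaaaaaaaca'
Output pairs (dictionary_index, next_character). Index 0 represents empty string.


LZ78 encoding steps:
Dictionary: {0: ''}
Step 1: w='' (idx 0), next='a' -> output (0, 'a'), add 'a' as idx 1
Step 2: w='' (idx 0), next='c' -> output (0, 'c'), add 'c' as idx 2
Step 3: w='a' (idx 1), next='a' -> output (1, 'a'), add 'aa' as idx 3
Step 4: w='aa' (idx 3), next='a' -> output (3, 'a'), add 'aaa' as idx 4
Step 5: w='aaa' (idx 4), next='c' -> output (4, 'c'), add 'aaac' as idx 5
Step 6: w='a' (idx 1), end of input -> output (1, '')


Encoded: [(0, 'a'), (0, 'c'), (1, 'a'), (3, 'a'), (4, 'c'), (1, '')]


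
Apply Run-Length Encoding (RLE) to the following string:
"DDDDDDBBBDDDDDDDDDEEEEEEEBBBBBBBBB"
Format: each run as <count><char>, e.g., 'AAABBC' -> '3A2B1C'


Scanning runs left to right:
  i=0: run of 'D' x 6 -> '6D'
  i=6: run of 'B' x 3 -> '3B'
  i=9: run of 'D' x 9 -> '9D'
  i=18: run of 'E' x 7 -> '7E'
  i=25: run of 'B' x 9 -> '9B'

RLE = 6D3B9D7E9B


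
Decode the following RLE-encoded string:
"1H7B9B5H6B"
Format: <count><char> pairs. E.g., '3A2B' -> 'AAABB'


Expanding each <count><char> pair:
  1H -> 'H'
  7B -> 'BBBBBBB'
  9B -> 'BBBBBBBBB'
  5H -> 'HHHHH'
  6B -> 'BBBBBB'

Decoded = HBBBBBBBBBBBBBBBBHHHHHBBBBBB


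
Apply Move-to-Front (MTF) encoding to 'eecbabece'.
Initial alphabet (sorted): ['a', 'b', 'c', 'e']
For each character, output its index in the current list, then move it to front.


MTF encoding:
'e': index 3 in ['a', 'b', 'c', 'e'] -> ['e', 'a', 'b', 'c']
'e': index 0 in ['e', 'a', 'b', 'c'] -> ['e', 'a', 'b', 'c']
'c': index 3 in ['e', 'a', 'b', 'c'] -> ['c', 'e', 'a', 'b']
'b': index 3 in ['c', 'e', 'a', 'b'] -> ['b', 'c', 'e', 'a']
'a': index 3 in ['b', 'c', 'e', 'a'] -> ['a', 'b', 'c', 'e']
'b': index 1 in ['a', 'b', 'c', 'e'] -> ['b', 'a', 'c', 'e']
'e': index 3 in ['b', 'a', 'c', 'e'] -> ['e', 'b', 'a', 'c']
'c': index 3 in ['e', 'b', 'a', 'c'] -> ['c', 'e', 'b', 'a']
'e': index 1 in ['c', 'e', 'b', 'a'] -> ['e', 'c', 'b', 'a']


Output: [3, 0, 3, 3, 3, 1, 3, 3, 1]


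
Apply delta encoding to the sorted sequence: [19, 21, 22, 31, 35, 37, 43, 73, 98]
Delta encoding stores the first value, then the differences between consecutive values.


First value: 19
Deltas:
  21 - 19 = 2
  22 - 21 = 1
  31 - 22 = 9
  35 - 31 = 4
  37 - 35 = 2
  43 - 37 = 6
  73 - 43 = 30
  98 - 73 = 25


Delta encoded: [19, 2, 1, 9, 4, 2, 6, 30, 25]


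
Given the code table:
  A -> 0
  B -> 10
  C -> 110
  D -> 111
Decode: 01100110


Decoding:
0 -> A
110 -> C
0 -> A
110 -> C


Result: ACAC


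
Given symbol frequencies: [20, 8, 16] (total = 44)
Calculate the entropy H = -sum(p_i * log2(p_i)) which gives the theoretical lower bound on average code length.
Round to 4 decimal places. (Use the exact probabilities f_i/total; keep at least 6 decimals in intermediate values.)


Per-symbol terms -p_i * log2(p_i) with p_i = f_i/44:
  p = 20/44 = 0.454545: log2(p) = -1.137504, -p*log2(p) = 0.517047
  p = 8/44 = 0.181818: log2(p) = -2.459432, -p*log2(p) = 0.447169
  p = 16/44 = 0.363636: log2(p) = -1.459432, -p*log2(p) = 0.530702
H = 0.517047 + 0.447169 + 0.530702 = 1.494918

H = 1.4949 bits/symbol


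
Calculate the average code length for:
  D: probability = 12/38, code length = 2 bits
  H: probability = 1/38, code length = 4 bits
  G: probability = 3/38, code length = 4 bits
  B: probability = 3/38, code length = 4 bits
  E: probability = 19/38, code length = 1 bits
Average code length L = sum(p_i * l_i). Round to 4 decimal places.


Weighted contributions p_i * l_i:
  D: (12/38) * 2 = 24/38
  H: (1/38) * 4 = 4/38
  G: (3/38) * 4 = 12/38
  B: (3/38) * 4 = 12/38
  E: (19/38) * 1 = 19/38
Sum = (24 + 4 + 12 + 12 + 19)/38 = 71/38

L = 71/38 = 1.8684 bits/symbol


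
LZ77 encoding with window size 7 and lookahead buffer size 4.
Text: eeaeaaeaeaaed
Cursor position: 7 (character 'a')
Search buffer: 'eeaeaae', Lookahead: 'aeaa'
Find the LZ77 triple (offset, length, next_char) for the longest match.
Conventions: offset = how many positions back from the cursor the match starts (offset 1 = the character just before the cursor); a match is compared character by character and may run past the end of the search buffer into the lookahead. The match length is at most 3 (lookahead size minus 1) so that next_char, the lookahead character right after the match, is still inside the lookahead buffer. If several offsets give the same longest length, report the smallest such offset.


Try each offset into the search buffer:
  offset=1 (pos 6, char 'e'): match length 0
  offset=2 (pos 5, char 'a'): match length 3
  offset=3 (pos 4, char 'a'): match length 1
  offset=4 (pos 3, char 'e'): match length 0
  offset=5 (pos 2, char 'a'): match length 3
  offset=6 (pos 1, char 'e'): match length 0
  offset=7 (pos 0, char 'e'): match length 0
Longest match has length 3, found at offsets 2, 5; take the smallest, offset 2.
next_char = character at position 7 + 3 = 10 -> 'a'

Best match: offset=2, length=3 (matching 'aea' starting at position 5)
LZ77 triple: (2, 3, 'a')


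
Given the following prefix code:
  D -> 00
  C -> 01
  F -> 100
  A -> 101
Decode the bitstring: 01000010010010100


Decoding step by step:
Bits 01 -> C
Bits 00 -> D
Bits 00 -> D
Bits 100 -> F
Bits 100 -> F
Bits 101 -> A
Bits 00 -> D


Decoded message: CDDFFAD


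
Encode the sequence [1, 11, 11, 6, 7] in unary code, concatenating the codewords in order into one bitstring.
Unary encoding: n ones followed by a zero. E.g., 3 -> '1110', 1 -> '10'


Encode each number as n ones followed by a terminating 0:
  1 -> 10 (2 bits)
  11 -> 111111111110 (12 bits)
  11 -> 111111111110 (12 bits)
  6 -> 1111110 (7 bits)
  7 -> 11111110 (8 bits)
Total length = 2 + 12 + 12 + 7 + 8 = 41 bits.

Unary([1, 11, 11, 6, 7]) = 10111111111110111111111110111111011111110 (41 bits)


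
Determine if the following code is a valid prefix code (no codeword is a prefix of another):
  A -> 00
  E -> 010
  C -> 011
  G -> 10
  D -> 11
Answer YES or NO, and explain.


Checking each pair (does one codeword prefix another?):
  A='00' vs E='010': no prefix
  A='00' vs C='011': no prefix
  A='00' vs G='10': no prefix
  A='00' vs D='11': no prefix
  E='010' vs A='00': no prefix
  E='010' vs C='011': no prefix
  E='010' vs G='10': no prefix
  E='010' vs D='11': no prefix
  C='011' vs A='00': no prefix
  C='011' vs E='010': no prefix
  C='011' vs G='10': no prefix
  C='011' vs D='11': no prefix
  G='10' vs A='00': no prefix
  G='10' vs E='010': no prefix
  G='10' vs C='011': no prefix
  G='10' vs D='11': no prefix
  D='11' vs A='00': no prefix
  D='11' vs E='010': no prefix
  D='11' vs C='011': no prefix
  D='11' vs G='10': no prefix
No violation found over all pairs.

YES -- this is a valid prefix code. No codeword is a prefix of any other codeword.


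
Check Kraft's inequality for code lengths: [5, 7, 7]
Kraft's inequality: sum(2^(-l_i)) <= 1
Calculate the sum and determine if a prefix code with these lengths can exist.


Sum = 2^(-5) + 2^(-7) + 2^(-7)
    = 0.03125 + 0.0078125 + 0.0078125
    = 6/128 = 0.046875
Since 0.046875 <= 1, Kraft's inequality IS satisfied.
A prefix code with these lengths CAN exist.

Kraft sum = 0.046875. Satisfied.


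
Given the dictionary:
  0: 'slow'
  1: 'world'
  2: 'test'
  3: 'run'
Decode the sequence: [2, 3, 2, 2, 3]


Look up each index in the dictionary:
  2 -> 'test'
  3 -> 'run'
  2 -> 'test'
  2 -> 'test'
  3 -> 'run'

Decoded: "test run test test run"


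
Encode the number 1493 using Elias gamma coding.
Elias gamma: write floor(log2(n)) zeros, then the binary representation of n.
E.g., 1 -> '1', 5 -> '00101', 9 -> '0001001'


num_bits = floor(log2(1493)) + 1 = 11
leading_zeros = num_bits - 1 = 10
binary(1493) = 10111010101

Elias gamma(1493) = '0000000000' + '10111010101' = 000000000010111010101 (21 bits)


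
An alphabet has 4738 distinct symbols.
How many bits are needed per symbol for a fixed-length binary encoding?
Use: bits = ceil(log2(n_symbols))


log2(4738) = 12.2101
Bracket: 2^12 = 4096 < 4738 <= 2^13 = 8192
So ceil(log2(4738)) = 13

bits = ceil(log2(4738)) = ceil(12.2101) = 13 bits


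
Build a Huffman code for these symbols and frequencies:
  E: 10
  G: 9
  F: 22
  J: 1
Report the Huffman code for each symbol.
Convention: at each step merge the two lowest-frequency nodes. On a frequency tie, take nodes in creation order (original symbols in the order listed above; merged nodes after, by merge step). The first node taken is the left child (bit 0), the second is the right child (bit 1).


Huffman tree construction:
Step 1: Merge J(1) + G(9) = 10
Step 2: Merge E(10) + (J+G)(10) = 20
Step 3: Merge (E+(J+G))(20) + F(22) = 42
Read each symbol's code off the tree from the root (left child = 0, right child = 1).

Codes:
  E: 00 (length 2)
  G: 011 (length 3)
  F: 1 (length 1)
  J: 010 (length 3)
Average code length: 72/42 = 1.7143 bits/symbol


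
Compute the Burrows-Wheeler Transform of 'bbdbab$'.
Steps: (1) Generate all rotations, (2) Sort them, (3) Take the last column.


Rotations (sorted):
  0: $bbdbab -> last char: b
  1: ab$bbdb -> last char: b
  2: b$bbdba -> last char: a
  3: bab$bbd -> last char: d
  4: bbdbab$ -> last char: $
  5: bdbab$b -> last char: b
  6: dbab$bb -> last char: b


BWT = bbad$bb


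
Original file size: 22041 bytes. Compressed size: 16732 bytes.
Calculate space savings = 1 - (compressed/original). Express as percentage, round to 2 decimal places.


ratio = compressed/original = 16732/22041 = 0.759131
savings = 1 - ratio = 1 - 0.759131 = 0.240869
as a percentage: 0.240869 * 100 = 24.09%

Space savings = 1 - 16732/22041 = 24.09%


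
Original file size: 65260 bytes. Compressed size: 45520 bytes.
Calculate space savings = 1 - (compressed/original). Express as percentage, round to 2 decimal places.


ratio = compressed/original = 45520/65260 = 0.697518
savings = 1 - ratio = 1 - 0.697518 = 0.302482
as a percentage: 0.302482 * 100 = 30.25%

Space savings = 1 - 45520/65260 = 30.25%


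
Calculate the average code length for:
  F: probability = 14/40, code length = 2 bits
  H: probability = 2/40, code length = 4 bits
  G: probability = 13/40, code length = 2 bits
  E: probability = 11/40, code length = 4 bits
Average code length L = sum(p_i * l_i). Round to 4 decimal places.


Weighted contributions p_i * l_i:
  F: (14/40) * 2 = 28/40
  H: (2/40) * 4 = 8/40
  G: (13/40) * 2 = 26/40
  E: (11/40) * 4 = 44/40
Sum = (28 + 8 + 26 + 44)/40 = 106/40

L = 106/40 = 2.6500 bits/symbol


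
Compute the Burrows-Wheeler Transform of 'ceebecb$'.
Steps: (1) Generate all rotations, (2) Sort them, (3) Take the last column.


Rotations (sorted):
  0: $ceebecb -> last char: b
  1: b$ceebec -> last char: c
  2: becb$cee -> last char: e
  3: cb$ceebe -> last char: e
  4: ceebecb$ -> last char: $
  5: ebecb$ce -> last char: e
  6: ecb$ceeb -> last char: b
  7: eebecb$c -> last char: c


BWT = bcee$ebc


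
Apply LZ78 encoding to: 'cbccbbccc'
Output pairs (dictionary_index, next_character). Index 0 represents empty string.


LZ78 encoding steps:
Dictionary: {0: ''}
Step 1: w='' (idx 0), next='c' -> output (0, 'c'), add 'c' as idx 1
Step 2: w='' (idx 0), next='b' -> output (0, 'b'), add 'b' as idx 2
Step 3: w='c' (idx 1), next='c' -> output (1, 'c'), add 'cc' as idx 3
Step 4: w='b' (idx 2), next='b' -> output (2, 'b'), add 'bb' as idx 4
Step 5: w='cc' (idx 3), next='c' -> output (3, 'c'), add 'ccc' as idx 5


Encoded: [(0, 'c'), (0, 'b'), (1, 'c'), (2, 'b'), (3, 'c')]


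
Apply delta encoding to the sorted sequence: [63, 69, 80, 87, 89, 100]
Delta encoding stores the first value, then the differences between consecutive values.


First value: 63
Deltas:
  69 - 63 = 6
  80 - 69 = 11
  87 - 80 = 7
  89 - 87 = 2
  100 - 89 = 11


Delta encoded: [63, 6, 11, 7, 2, 11]


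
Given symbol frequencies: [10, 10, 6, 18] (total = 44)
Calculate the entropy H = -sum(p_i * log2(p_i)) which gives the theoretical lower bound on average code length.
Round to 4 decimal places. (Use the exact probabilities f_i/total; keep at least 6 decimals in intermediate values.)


Per-symbol terms -p_i * log2(p_i) with p_i = f_i/44:
  p = 10/44 = 0.227273: log2(p) = -2.137504, -p*log2(p) = 0.485796
  p = 10/44 = 0.227273: log2(p) = -2.137504, -p*log2(p) = 0.485796
  p = 6/44 = 0.136364: log2(p) = -2.874469, -p*log2(p) = 0.391973
  p = 18/44 = 0.409091: log2(p) = -1.289507, -p*log2(p) = 0.527525
H = 0.485796 + 0.485796 + 0.391973 + 0.527525 = 1.891090

H = 1.8911 bits/symbol


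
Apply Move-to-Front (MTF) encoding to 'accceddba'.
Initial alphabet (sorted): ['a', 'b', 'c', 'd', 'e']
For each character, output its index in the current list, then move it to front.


MTF encoding:
'a': index 0 in ['a', 'b', 'c', 'd', 'e'] -> ['a', 'b', 'c', 'd', 'e']
'c': index 2 in ['a', 'b', 'c', 'd', 'e'] -> ['c', 'a', 'b', 'd', 'e']
'c': index 0 in ['c', 'a', 'b', 'd', 'e'] -> ['c', 'a', 'b', 'd', 'e']
'c': index 0 in ['c', 'a', 'b', 'd', 'e'] -> ['c', 'a', 'b', 'd', 'e']
'e': index 4 in ['c', 'a', 'b', 'd', 'e'] -> ['e', 'c', 'a', 'b', 'd']
'd': index 4 in ['e', 'c', 'a', 'b', 'd'] -> ['d', 'e', 'c', 'a', 'b']
'd': index 0 in ['d', 'e', 'c', 'a', 'b'] -> ['d', 'e', 'c', 'a', 'b']
'b': index 4 in ['d', 'e', 'c', 'a', 'b'] -> ['b', 'd', 'e', 'c', 'a']
'a': index 4 in ['b', 'd', 'e', 'c', 'a'] -> ['a', 'b', 'd', 'e', 'c']


Output: [0, 2, 0, 0, 4, 4, 0, 4, 4]


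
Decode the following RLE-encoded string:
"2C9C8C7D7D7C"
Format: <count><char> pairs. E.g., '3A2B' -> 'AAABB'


Expanding each <count><char> pair:
  2C -> 'CC'
  9C -> 'CCCCCCCCC'
  8C -> 'CCCCCCCC'
  7D -> 'DDDDDDD'
  7D -> 'DDDDDDD'
  7C -> 'CCCCCCC'

Decoded = CCCCCCCCCCCCCCCCCCCDDDDDDDDDDDDDDCCCCCCC


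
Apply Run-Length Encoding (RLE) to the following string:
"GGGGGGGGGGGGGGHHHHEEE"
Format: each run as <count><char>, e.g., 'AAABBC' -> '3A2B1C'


Scanning runs left to right:
  i=0: run of 'G' x 14 -> '14G'
  i=14: run of 'H' x 4 -> '4H'
  i=18: run of 'E' x 3 -> '3E'

RLE = 14G4H3E


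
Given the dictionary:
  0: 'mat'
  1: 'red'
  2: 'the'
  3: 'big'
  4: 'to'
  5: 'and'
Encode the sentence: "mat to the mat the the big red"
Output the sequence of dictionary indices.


Look up each word in the dictionary:
  'mat' -> 0
  'to' -> 4
  'the' -> 2
  'mat' -> 0
  'the' -> 2
  'the' -> 2
  'big' -> 3
  'red' -> 1

Encoded: [0, 4, 2, 0, 2, 2, 3, 1]


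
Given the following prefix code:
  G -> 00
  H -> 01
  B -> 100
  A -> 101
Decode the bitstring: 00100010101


Decoding step by step:
Bits 00 -> G
Bits 100 -> B
Bits 01 -> H
Bits 01 -> H
Bits 01 -> H


Decoded message: GBHHH


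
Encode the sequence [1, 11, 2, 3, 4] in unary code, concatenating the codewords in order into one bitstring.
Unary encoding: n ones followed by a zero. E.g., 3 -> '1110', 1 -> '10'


Encode each number as n ones followed by a terminating 0:
  1 -> 10 (2 bits)
  11 -> 111111111110 (12 bits)
  2 -> 110 (3 bits)
  3 -> 1110 (4 bits)
  4 -> 11110 (5 bits)
Total length = 2 + 12 + 3 + 4 + 5 = 26 bits.

Unary([1, 11, 2, 3, 4]) = 10111111111110110111011110 (26 bits)


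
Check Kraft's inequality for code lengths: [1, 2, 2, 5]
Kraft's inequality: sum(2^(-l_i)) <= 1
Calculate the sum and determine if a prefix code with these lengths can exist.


Sum = 2^(-1) + 2^(-2) + 2^(-2) + 2^(-5)
    = 0.5 + 0.25 + 0.25 + 0.03125
    = 33/32 = 1.03125
Since 1.03125 > 1, Kraft's inequality is NOT satisfied.
A prefix code with these lengths CANNOT exist.

Kraft sum = 1.03125. Not satisfied.


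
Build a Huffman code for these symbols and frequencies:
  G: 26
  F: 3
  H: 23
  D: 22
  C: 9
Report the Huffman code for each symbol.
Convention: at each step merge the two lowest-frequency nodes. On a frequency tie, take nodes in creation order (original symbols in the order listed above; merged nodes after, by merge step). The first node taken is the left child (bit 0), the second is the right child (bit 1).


Huffman tree construction:
Step 1: Merge F(3) + C(9) = 12
Step 2: Merge (F+C)(12) + D(22) = 34
Step 3: Merge H(23) + G(26) = 49
Step 4: Merge ((F+C)+D)(34) + (H+G)(49) = 83
Read each symbol's code off the tree from the root (left child = 0, right child = 1).

Codes:
  G: 11 (length 2)
  F: 000 (length 3)
  H: 10 (length 2)
  D: 01 (length 2)
  C: 001 (length 3)
Average code length: 178/83 = 2.1446 bits/symbol


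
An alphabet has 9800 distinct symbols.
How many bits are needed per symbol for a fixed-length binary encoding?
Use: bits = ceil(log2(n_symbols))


log2(9800) = 13.2586
Bracket: 2^13 = 8192 < 9800 <= 2^14 = 16384
So ceil(log2(9800)) = 14

bits = ceil(log2(9800)) = ceil(13.2586) = 14 bits


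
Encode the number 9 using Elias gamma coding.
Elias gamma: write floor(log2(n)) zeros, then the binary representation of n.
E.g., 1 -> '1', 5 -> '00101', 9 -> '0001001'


num_bits = floor(log2(9)) + 1 = 4
leading_zeros = num_bits - 1 = 3
binary(9) = 1001

Elias gamma(9) = '000' + '1001' = 0001001 (7 bits)


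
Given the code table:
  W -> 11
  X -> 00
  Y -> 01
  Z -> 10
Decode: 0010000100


Decoding:
00 -> X
10 -> Z
00 -> X
01 -> Y
00 -> X


Result: XZXYX


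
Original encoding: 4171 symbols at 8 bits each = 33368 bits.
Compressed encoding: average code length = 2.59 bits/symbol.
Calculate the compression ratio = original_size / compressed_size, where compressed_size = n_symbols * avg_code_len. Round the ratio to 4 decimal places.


original_size = n_symbols * orig_bits = 4171 * 8 = 33368 bits
compressed_size = n_symbols * avg_code_len = 4171 * 2.59 = 10802.89 bits
ratio = original_size / compressed_size = 33368 / 10802.89 = 3.0888

Compression ratio = 3.0888


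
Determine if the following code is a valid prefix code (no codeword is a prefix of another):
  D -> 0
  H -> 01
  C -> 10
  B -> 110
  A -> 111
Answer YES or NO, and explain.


Checking each pair (does one codeword prefix another?):
  D='0' vs H='01': prefix -- VIOLATION

NO -- this is NOT a valid prefix code. D (0) is a prefix of H (01).


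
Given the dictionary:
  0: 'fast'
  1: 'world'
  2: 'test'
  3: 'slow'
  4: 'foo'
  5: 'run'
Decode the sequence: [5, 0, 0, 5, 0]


Look up each index in the dictionary:
  5 -> 'run'
  0 -> 'fast'
  0 -> 'fast'
  5 -> 'run'
  0 -> 'fast'

Decoded: "run fast fast run fast"


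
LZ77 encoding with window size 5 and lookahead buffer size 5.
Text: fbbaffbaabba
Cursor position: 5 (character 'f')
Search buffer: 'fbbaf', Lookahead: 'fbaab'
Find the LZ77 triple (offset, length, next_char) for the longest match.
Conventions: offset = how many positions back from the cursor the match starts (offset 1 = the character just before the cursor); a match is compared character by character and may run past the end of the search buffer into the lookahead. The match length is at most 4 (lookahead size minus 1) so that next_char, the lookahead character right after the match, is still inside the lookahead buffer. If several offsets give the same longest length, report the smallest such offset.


Try each offset into the search buffer:
  offset=1 (pos 4, char 'f'): match length 1
  offset=2 (pos 3, char 'a'): match length 0
  offset=3 (pos 2, char 'b'): match length 0
  offset=4 (pos 1, char 'b'): match length 0
  offset=5 (pos 0, char 'f'): match length 2
Longest match has length 2 at offset 5.
next_char = character at position 5 + 2 = 7 -> 'a'

Best match: offset=5, length=2 (matching 'fb' starting at position 0)
LZ77 triple: (5, 2, 'a')
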